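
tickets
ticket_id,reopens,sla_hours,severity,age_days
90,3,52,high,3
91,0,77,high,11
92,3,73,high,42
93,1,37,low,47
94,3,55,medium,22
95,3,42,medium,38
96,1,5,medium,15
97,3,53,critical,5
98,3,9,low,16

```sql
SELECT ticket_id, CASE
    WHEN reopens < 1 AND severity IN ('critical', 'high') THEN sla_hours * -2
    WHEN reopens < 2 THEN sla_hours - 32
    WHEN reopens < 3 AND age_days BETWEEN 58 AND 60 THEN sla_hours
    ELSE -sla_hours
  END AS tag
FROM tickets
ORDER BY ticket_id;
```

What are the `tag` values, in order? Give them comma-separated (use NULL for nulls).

-52, -154, -73, 5, -55, -42, -27, -53, -9

ticket_id=90: ELSE → -52
ticket_id=91: reopens < 1 AND severity IN ('critical', 'high') → -154
ticket_id=92: ELSE → -73
ticket_id=93: reopens < 2 → 5
ticket_id=94: ELSE → -55
ticket_id=95: ELSE → -42
ticket_id=96: reopens < 2 → -27
ticket_id=97: ELSE → -53
ticket_id=98: ELSE → -9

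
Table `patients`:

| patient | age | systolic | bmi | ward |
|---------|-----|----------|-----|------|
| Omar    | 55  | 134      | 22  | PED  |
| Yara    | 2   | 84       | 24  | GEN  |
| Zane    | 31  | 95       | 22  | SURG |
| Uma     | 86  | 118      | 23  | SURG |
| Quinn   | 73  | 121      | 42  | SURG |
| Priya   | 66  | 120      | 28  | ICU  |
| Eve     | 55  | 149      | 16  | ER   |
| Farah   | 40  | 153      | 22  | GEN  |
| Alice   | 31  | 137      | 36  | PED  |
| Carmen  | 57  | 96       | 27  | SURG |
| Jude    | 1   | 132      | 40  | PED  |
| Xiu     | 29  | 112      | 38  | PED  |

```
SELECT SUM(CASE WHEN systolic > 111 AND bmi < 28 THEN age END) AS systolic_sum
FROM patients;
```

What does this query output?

patient=Omar: ✓ → 55
patient=Yara: ✗
patient=Zane: ✗
patient=Uma: ✓ → 86
patient=Quinn: ✗
patient=Priya: ✗
patient=Eve: ✓ → 55
patient=Farah: ✓ → 40
patient=Alice: ✗
patient=Carmen: ✗
patient=Jude: ✗
patient=Xiu: ✗
systolic_sum = 55 + 86 + 55 + 40 = 236

236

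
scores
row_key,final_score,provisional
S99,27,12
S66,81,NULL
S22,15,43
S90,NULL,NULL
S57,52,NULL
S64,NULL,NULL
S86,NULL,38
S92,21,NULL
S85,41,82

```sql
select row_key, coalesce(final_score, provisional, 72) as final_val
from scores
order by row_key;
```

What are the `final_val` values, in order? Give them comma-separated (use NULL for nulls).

15, 52, 72, 81, 41, 38, 72, 21, 27

row_key=S22: final_score=15 → 15
row_key=S57: final_score=52 → 52
row_key=S64: final_score=NULL, provisional=NULL, → literal 72 → 72
row_key=S66: final_score=81 → 81
row_key=S85: final_score=41 → 41
row_key=S86: final_score=NULL, provisional=38 → 38
row_key=S90: final_score=NULL, provisional=NULL, → literal 72 → 72
row_key=S92: final_score=21 → 21
row_key=S99: final_score=27 → 27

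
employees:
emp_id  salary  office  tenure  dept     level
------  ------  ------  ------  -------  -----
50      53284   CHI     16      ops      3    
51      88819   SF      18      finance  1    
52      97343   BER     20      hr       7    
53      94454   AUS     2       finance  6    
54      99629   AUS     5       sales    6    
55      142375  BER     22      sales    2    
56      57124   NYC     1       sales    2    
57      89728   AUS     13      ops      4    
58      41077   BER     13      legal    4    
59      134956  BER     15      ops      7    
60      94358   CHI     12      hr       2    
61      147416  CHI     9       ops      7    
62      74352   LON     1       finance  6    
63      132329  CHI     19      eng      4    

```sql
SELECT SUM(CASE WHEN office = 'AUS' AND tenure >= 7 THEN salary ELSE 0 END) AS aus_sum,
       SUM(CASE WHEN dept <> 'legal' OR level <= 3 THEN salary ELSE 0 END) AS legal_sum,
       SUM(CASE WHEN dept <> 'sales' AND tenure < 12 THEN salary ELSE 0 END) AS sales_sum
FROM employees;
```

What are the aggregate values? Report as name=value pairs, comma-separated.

[aus_sum: office = 'AUS' AND tenure >= 7]
emp_id=50: ✗
emp_id=51: ✗
emp_id=52: ✗
emp_id=53: ✗
emp_id=54: ✗
emp_id=55: ✗
emp_id=56: ✗
emp_id=57: ✓ → 89728
emp_id=58: ✗
emp_id=59: ✗
emp_id=60: ✗
emp_id=61: ✗
emp_id=62: ✗
emp_id=63: ✗
aus_sum = 89728
—
[legal_sum: dept <> 'legal' OR level <= 3]
emp_id=50: ✓ → 53284
emp_id=51: ✓ → 88819
emp_id=52: ✓ → 97343
emp_id=53: ✓ → 94454
emp_id=54: ✓ → 99629
emp_id=55: ✓ → 142375
emp_id=56: ✓ → 57124
emp_id=57: ✓ → 89728
emp_id=58: ✗
emp_id=59: ✓ → 134956
emp_id=60: ✓ → 94358
emp_id=61: ✓ → 147416
emp_id=62: ✓ → 74352
emp_id=63: ✓ → 132329
legal_sum = 53284 + 88819 + 97343 + 94454 + 99629 + 142375 + 57124 + 89728 + 134956 + 94358 + 147416 + 74352 + 132329 = 1306167
—
[sales_sum: dept <> 'sales' AND tenure < 12]
emp_id=50: ✗
emp_id=51: ✗
emp_id=52: ✗
emp_id=53: ✓ → 94454
emp_id=54: ✗
emp_id=55: ✗
emp_id=56: ✗
emp_id=57: ✗
emp_id=58: ✗
emp_id=59: ✗
emp_id=60: ✗
emp_id=61: ✓ → 147416
emp_id=62: ✓ → 74352
emp_id=63: ✗
sales_sum = 94454 + 147416 + 74352 = 316222

aus_sum=89728, legal_sum=1306167, sales_sum=316222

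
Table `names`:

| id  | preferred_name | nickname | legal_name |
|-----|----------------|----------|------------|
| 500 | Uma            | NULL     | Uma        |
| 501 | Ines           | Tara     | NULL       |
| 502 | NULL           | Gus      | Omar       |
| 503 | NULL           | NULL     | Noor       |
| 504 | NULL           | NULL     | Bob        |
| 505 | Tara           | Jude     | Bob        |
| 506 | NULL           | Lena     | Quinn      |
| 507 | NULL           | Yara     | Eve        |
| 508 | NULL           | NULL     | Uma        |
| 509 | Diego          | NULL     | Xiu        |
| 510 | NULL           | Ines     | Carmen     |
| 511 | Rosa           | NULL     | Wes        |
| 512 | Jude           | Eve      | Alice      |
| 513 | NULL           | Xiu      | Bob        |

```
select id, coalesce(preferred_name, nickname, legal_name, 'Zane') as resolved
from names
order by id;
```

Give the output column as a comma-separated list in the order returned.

id=500: preferred_name=Uma → Uma
id=501: preferred_name=Ines → Ines
id=502: preferred_name=NULL, nickname=Gus → Gus
id=503: preferred_name=NULL, nickname=NULL, legal_name=Noor → Noor
id=504: preferred_name=NULL, nickname=NULL, legal_name=Bob → Bob
id=505: preferred_name=Tara → Tara
id=506: preferred_name=NULL, nickname=Lena → Lena
id=507: preferred_name=NULL, nickname=Yara → Yara
id=508: preferred_name=NULL, nickname=NULL, legal_name=Uma → Uma
id=509: preferred_name=Diego → Diego
id=510: preferred_name=NULL, nickname=Ines → Ines
id=511: preferred_name=Rosa → Rosa
id=512: preferred_name=Jude → Jude
id=513: preferred_name=NULL, nickname=Xiu → Xiu

Uma, Ines, Gus, Noor, Bob, Tara, Lena, Yara, Uma, Diego, Ines, Rosa, Jude, Xiu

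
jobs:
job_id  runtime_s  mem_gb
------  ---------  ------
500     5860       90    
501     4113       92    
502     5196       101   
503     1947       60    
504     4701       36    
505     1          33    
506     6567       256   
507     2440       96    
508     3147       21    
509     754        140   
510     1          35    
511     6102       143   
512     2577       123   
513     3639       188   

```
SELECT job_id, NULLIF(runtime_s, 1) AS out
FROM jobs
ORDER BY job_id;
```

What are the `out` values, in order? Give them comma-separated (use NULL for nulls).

job_id=500: runtime_s=5860 vs 1: differ → 5860
job_id=501: runtime_s=4113 vs 1: differ → 4113
job_id=502: runtime_s=5196 vs 1: differ → 5196
job_id=503: runtime_s=1947 vs 1: differ → 1947
job_id=504: runtime_s=4701 vs 1: differ → 4701
job_id=505: runtime_s=1 vs 1: equal → NULL
job_id=506: runtime_s=6567 vs 1: differ → 6567
job_id=507: runtime_s=2440 vs 1: differ → 2440
job_id=508: runtime_s=3147 vs 1: differ → 3147
job_id=509: runtime_s=754 vs 1: differ → 754
job_id=510: runtime_s=1 vs 1: equal → NULL
job_id=511: runtime_s=6102 vs 1: differ → 6102
job_id=512: runtime_s=2577 vs 1: differ → 2577
job_id=513: runtime_s=3639 vs 1: differ → 3639

5860, 4113, 5196, 1947, 4701, NULL, 6567, 2440, 3147, 754, NULL, 6102, 2577, 3639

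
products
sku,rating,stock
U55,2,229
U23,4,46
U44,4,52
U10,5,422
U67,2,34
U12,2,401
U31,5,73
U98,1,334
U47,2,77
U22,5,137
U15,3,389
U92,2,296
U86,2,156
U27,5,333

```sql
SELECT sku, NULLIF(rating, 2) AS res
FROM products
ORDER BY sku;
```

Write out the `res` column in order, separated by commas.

sku=U10: rating=5 vs 2: differ → 5
sku=U12: rating=2 vs 2: equal → NULL
sku=U15: rating=3 vs 2: differ → 3
sku=U22: rating=5 vs 2: differ → 5
sku=U23: rating=4 vs 2: differ → 4
sku=U27: rating=5 vs 2: differ → 5
sku=U31: rating=5 vs 2: differ → 5
sku=U44: rating=4 vs 2: differ → 4
sku=U47: rating=2 vs 2: equal → NULL
sku=U55: rating=2 vs 2: equal → NULL
sku=U67: rating=2 vs 2: equal → NULL
sku=U86: rating=2 vs 2: equal → NULL
sku=U92: rating=2 vs 2: equal → NULL
sku=U98: rating=1 vs 2: differ → 1

5, NULL, 3, 5, 4, 5, 5, 4, NULL, NULL, NULL, NULL, NULL, 1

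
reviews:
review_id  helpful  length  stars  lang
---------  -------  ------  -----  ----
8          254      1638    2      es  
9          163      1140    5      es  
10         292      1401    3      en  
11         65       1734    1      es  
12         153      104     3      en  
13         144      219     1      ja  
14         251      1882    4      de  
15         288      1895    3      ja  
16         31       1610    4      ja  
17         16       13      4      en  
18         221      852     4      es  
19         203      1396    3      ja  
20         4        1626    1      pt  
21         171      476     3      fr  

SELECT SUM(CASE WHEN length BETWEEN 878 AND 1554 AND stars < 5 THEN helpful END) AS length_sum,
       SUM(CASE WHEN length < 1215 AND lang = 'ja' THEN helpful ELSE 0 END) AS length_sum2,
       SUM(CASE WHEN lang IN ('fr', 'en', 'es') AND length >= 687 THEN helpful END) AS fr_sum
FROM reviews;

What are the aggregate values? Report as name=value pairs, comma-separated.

length_sum=495, length_sum2=144, fr_sum=995

[length_sum: length BETWEEN 878 AND 1554 AND stars < 5]
review_id=8: ✗
review_id=9: ✗
review_id=10: ✓ → 292
review_id=11: ✗
review_id=12: ✗
review_id=13: ✗
review_id=14: ✗
review_id=15: ✗
review_id=16: ✗
review_id=17: ✗
review_id=18: ✗
review_id=19: ✓ → 203
review_id=20: ✗
review_id=21: ✗
length_sum = 292 + 203 = 495
—
[length_sum2: length < 1215 AND lang = 'ja']
review_id=8: ✗
review_id=9: ✗
review_id=10: ✗
review_id=11: ✗
review_id=12: ✗
review_id=13: ✓ → 144
review_id=14: ✗
review_id=15: ✗
review_id=16: ✗
review_id=17: ✗
review_id=18: ✗
review_id=19: ✗
review_id=20: ✗
review_id=21: ✗
length_sum2 = 144
—
[fr_sum: lang IN ('fr', 'en', 'es') AND length >= 687]
review_id=8: ✓ → 254
review_id=9: ✓ → 163
review_id=10: ✓ → 292
review_id=11: ✓ → 65
review_id=12: ✗
review_id=13: ✗
review_id=14: ✗
review_id=15: ✗
review_id=16: ✗
review_id=17: ✗
review_id=18: ✓ → 221
review_id=19: ✗
review_id=20: ✗
review_id=21: ✗
fr_sum = 254 + 163 + 292 + 65 + 221 = 995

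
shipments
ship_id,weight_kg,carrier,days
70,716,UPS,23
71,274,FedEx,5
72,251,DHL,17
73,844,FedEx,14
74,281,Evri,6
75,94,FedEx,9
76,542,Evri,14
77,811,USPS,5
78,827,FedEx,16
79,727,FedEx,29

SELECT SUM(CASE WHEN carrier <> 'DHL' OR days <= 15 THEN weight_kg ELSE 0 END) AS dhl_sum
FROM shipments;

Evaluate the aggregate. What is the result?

ship_id=70: ✓ → 716
ship_id=71: ✓ → 274
ship_id=72: ✗
ship_id=73: ✓ → 844
ship_id=74: ✓ → 281
ship_id=75: ✓ → 94
ship_id=76: ✓ → 542
ship_id=77: ✓ → 811
ship_id=78: ✓ → 827
ship_id=79: ✓ → 727
dhl_sum = 716 + 274 + 844 + 281 + 94 + 542 + 811 + 827 + 727 = 5116

5116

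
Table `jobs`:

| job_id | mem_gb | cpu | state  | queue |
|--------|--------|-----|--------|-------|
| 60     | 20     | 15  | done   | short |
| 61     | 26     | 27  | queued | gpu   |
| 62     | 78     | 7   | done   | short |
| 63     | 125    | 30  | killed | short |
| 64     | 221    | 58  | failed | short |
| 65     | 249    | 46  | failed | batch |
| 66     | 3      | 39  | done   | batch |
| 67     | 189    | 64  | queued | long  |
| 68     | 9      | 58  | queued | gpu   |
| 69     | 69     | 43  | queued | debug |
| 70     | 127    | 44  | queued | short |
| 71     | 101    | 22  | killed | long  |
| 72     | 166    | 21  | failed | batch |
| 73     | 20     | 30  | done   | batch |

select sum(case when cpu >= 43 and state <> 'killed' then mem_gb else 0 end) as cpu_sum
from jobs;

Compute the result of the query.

job_id=60: ✗
job_id=61: ✗
job_id=62: ✗
job_id=63: ✗
job_id=64: ✓ → 221
job_id=65: ✓ → 249
job_id=66: ✗
job_id=67: ✓ → 189
job_id=68: ✓ → 9
job_id=69: ✓ → 69
job_id=70: ✓ → 127
job_id=71: ✗
job_id=72: ✗
job_id=73: ✗
cpu_sum = 221 + 249 + 189 + 9 + 69 + 127 = 864

864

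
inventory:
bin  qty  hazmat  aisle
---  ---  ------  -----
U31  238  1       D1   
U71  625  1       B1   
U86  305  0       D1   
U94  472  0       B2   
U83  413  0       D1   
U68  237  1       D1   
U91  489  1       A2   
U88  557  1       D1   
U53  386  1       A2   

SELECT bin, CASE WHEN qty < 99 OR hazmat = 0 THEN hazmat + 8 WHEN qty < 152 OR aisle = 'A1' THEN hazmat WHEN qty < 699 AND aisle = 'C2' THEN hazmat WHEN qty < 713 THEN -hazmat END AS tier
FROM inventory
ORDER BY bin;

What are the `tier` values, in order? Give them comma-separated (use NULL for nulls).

bin=U31: qty < 713 → -1
bin=U53: qty < 713 → -1
bin=U68: qty < 713 → -1
bin=U71: qty < 713 → -1
bin=U83: qty < 99 OR hazmat = 0 → 8
bin=U86: qty < 99 OR hazmat = 0 → 8
bin=U88: qty < 713 → -1
bin=U91: qty < 713 → -1
bin=U94: qty < 99 OR hazmat = 0 → 8

-1, -1, -1, -1, 8, 8, -1, -1, 8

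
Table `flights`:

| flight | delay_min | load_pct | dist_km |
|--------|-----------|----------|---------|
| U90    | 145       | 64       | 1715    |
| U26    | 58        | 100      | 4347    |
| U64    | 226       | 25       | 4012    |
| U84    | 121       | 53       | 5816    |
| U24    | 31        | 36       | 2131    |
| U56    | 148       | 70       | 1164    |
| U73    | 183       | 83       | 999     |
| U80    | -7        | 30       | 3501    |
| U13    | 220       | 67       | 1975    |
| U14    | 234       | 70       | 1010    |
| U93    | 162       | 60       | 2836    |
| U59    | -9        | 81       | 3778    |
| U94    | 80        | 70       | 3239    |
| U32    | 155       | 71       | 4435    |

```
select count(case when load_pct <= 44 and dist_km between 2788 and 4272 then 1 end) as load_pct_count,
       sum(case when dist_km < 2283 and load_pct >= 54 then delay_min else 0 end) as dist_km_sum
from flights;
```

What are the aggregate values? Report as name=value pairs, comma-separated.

load_pct_count=2, dist_km_sum=930

[load_pct_count: load_pct <= 44 and dist_km between 2788 and 4272]
flight=U90: ✗
flight=U26: ✗
flight=U64: ✓ → 1
flight=U84: ✗
flight=U24: ✗
flight=U56: ✗
flight=U73: ✗
flight=U80: ✓ → 1
flight=U13: ✗
flight=U14: ✗
flight=U93: ✗
flight=U59: ✗
flight=U94: ✗
flight=U32: ✗
load_pct_count = COUNT(1, 1) = 2
—
[dist_km_sum: dist_km < 2283 and load_pct >= 54]
flight=U90: ✓ → 145
flight=U26: ✗
flight=U64: ✗
flight=U84: ✗
flight=U24: ✗
flight=U56: ✓ → 148
flight=U73: ✓ → 183
flight=U80: ✗
flight=U13: ✓ → 220
flight=U14: ✓ → 234
flight=U93: ✗
flight=U59: ✗
flight=U94: ✗
flight=U32: ✗
dist_km_sum = 145 + 148 + 183 + 220 + 234 = 930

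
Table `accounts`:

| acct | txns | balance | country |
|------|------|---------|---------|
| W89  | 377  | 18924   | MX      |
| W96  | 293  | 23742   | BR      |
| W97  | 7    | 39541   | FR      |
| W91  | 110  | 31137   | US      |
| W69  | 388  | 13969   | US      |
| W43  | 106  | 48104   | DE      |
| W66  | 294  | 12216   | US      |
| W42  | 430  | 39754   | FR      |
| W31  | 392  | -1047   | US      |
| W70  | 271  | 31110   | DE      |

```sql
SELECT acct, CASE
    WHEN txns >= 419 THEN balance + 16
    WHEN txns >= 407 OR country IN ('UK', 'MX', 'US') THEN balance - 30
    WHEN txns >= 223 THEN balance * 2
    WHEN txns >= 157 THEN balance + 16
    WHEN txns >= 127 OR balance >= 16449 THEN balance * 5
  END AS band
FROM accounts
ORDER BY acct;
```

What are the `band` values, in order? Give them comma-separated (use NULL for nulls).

acct=W31: txns >= 407 OR country IN ('UK', 'MX', 'US') → -1077
acct=W42: txns >= 419 → 39770
acct=W43: txns >= 127 OR balance >= 16449 → 240520
acct=W66: txns >= 407 OR country IN ('UK', 'MX', 'US') → 12186
acct=W69: txns >= 407 OR country IN ('UK', 'MX', 'US') → 13939
acct=W70: txns >= 223 → 62220
acct=W89: txns >= 407 OR country IN ('UK', 'MX', 'US') → 18894
acct=W91: txns >= 407 OR country IN ('UK', 'MX', 'US') → 31107
acct=W96: txns >= 223 → 47484
acct=W97: txns >= 127 OR balance >= 16449 → 197705

-1077, 39770, 240520, 12186, 13939, 62220, 18894, 31107, 47484, 197705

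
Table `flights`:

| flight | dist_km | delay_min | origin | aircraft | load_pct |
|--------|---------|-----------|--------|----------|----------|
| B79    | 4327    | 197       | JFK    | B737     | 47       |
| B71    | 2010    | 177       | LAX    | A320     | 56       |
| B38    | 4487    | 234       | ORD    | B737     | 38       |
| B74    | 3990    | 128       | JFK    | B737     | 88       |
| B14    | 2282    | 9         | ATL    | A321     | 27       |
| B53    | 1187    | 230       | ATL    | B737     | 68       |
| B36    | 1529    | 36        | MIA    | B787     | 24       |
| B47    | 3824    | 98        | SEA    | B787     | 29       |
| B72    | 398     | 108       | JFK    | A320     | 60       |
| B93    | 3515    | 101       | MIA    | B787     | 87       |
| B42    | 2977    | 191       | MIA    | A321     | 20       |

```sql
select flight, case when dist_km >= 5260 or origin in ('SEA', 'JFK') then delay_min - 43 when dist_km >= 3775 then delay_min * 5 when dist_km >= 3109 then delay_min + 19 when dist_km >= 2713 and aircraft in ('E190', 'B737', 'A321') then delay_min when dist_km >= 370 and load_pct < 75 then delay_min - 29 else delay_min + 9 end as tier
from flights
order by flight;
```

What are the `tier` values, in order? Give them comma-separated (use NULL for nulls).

flight=B14: dist_km >= 370 and load_pct < 75 → -20
flight=B36: dist_km >= 370 and load_pct < 75 → 7
flight=B38: dist_km >= 3775 → 1170
flight=B42: dist_km >= 2713 and aircraft in ('E190', 'B737', 'A321') → 191
flight=B47: dist_km >= 5260 or origin in ('SEA', 'JFK') → 55
flight=B53: dist_km >= 370 and load_pct < 75 → 201
flight=B71: dist_km >= 370 and load_pct < 75 → 148
flight=B72: dist_km >= 5260 or origin in ('SEA', 'JFK') → 65
flight=B74: dist_km >= 5260 or origin in ('SEA', 'JFK') → 85
flight=B79: dist_km >= 5260 or origin in ('SEA', 'JFK') → 154
flight=B93: dist_km >= 3109 → 120

-20, 7, 1170, 191, 55, 201, 148, 65, 85, 154, 120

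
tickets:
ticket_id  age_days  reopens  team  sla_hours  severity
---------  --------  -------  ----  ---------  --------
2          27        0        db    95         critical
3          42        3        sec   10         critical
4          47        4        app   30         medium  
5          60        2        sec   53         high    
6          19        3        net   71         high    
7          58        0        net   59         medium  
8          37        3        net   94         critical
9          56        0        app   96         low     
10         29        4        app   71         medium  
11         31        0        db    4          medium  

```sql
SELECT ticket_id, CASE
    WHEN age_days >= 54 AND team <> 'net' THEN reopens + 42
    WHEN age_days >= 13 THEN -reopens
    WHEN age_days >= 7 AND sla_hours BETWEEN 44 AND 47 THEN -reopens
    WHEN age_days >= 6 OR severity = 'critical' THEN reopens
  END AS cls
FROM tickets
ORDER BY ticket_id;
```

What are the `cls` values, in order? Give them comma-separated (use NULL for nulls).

ticket_id=2: age_days >= 13 → 0
ticket_id=3: age_days >= 13 → -3
ticket_id=4: age_days >= 13 → -4
ticket_id=5: age_days >= 54 AND team <> 'net' → 44
ticket_id=6: age_days >= 13 → -3
ticket_id=7: age_days >= 13 → 0
ticket_id=8: age_days >= 13 → -3
ticket_id=9: age_days >= 54 AND team <> 'net' → 42
ticket_id=10: age_days >= 13 → -4
ticket_id=11: age_days >= 13 → 0

0, -3, -4, 44, -3, 0, -3, 42, -4, 0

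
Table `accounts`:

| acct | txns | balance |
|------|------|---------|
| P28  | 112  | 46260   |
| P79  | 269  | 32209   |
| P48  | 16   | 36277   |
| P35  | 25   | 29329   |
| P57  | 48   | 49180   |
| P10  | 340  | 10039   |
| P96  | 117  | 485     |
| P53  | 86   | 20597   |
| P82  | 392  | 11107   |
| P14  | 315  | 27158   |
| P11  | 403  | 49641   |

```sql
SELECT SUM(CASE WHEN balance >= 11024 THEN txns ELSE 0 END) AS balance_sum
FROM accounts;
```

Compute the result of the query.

acct=P28: ✓ → 112
acct=P79: ✓ → 269
acct=P48: ✓ → 16
acct=P35: ✓ → 25
acct=P57: ✓ → 48
acct=P10: ✗
acct=P96: ✗
acct=P53: ✓ → 86
acct=P82: ✓ → 392
acct=P14: ✓ → 315
acct=P11: ✓ → 403
balance_sum = 112 + 269 + 16 + 25 + 48 + 86 + 392 + 315 + 403 = 1666

1666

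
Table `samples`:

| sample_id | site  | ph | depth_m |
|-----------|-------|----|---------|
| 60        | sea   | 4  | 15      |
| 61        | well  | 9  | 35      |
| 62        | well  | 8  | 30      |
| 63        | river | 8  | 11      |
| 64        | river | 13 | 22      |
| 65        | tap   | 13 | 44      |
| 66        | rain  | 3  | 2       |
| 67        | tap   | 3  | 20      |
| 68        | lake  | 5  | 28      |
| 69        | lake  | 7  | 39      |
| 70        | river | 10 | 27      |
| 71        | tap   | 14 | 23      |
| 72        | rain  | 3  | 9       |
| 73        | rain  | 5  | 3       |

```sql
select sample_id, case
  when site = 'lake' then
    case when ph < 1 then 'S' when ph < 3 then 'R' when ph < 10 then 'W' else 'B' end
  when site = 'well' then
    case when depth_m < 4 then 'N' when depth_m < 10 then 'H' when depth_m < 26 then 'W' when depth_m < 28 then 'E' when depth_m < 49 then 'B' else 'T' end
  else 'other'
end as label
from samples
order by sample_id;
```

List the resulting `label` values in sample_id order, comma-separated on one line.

sample_id=60: site='sea' → outer ELSE → other
sample_id=61: site='well' → inner[depth_m < 49] → B
sample_id=62: site='well' → inner[depth_m < 49] → B
sample_id=63: site='river' → outer ELSE → other
sample_id=64: site='river' → outer ELSE → other
sample_id=65: site='tap' → outer ELSE → other
sample_id=66: site='rain' → outer ELSE → other
sample_id=67: site='tap' → outer ELSE → other
sample_id=68: site='lake' → inner[ph < 10] → W
sample_id=69: site='lake' → inner[ph < 10] → W
sample_id=70: site='river' → outer ELSE → other
sample_id=71: site='tap' → outer ELSE → other
sample_id=72: site='rain' → outer ELSE → other
sample_id=73: site='rain' → outer ELSE → other

other, B, B, other, other, other, other, other, W, W, other, other, other, other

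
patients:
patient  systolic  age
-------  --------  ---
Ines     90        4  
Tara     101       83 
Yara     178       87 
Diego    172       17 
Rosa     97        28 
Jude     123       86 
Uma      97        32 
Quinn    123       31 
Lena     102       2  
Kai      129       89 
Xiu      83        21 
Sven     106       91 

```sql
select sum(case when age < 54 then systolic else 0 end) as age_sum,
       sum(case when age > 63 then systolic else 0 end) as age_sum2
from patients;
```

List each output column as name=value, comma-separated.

age_sum=764, age_sum2=637

[age_sum: age < 54]
patient=Ines: ✓ → 90
patient=Tara: ✗
patient=Yara: ✗
patient=Diego: ✓ → 172
patient=Rosa: ✓ → 97
patient=Jude: ✗
patient=Uma: ✓ → 97
patient=Quinn: ✓ → 123
patient=Lena: ✓ → 102
patient=Kai: ✗
patient=Xiu: ✓ → 83
patient=Sven: ✗
age_sum = 90 + 172 + 97 + 97 + 123 + 102 + 83 = 764
—
[age_sum2: age > 63]
patient=Ines: ✗
patient=Tara: ✓ → 101
patient=Yara: ✓ → 178
patient=Diego: ✗
patient=Rosa: ✗
patient=Jude: ✓ → 123
patient=Uma: ✗
patient=Quinn: ✗
patient=Lena: ✗
patient=Kai: ✓ → 129
patient=Xiu: ✗
patient=Sven: ✓ → 106
age_sum2 = 101 + 178 + 123 + 129 + 106 = 637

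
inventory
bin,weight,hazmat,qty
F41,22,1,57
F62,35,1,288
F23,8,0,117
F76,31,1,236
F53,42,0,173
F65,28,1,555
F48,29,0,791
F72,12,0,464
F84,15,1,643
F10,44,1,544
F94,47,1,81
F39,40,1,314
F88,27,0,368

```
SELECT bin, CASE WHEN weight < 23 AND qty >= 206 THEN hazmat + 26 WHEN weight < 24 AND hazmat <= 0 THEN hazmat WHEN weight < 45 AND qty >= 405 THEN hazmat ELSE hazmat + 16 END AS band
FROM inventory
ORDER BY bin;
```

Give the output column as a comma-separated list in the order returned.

1, 0, 17, 17, 0, 16, 17, 1, 26, 17, 27, 16, 17

bin=F10: weight < 45 AND qty >= 405 → 1
bin=F23: weight < 24 AND hazmat <= 0 → 0
bin=F39: ELSE → 17
bin=F41: ELSE → 17
bin=F48: weight < 45 AND qty >= 405 → 0
bin=F53: ELSE → 16
bin=F62: ELSE → 17
bin=F65: weight < 45 AND qty >= 405 → 1
bin=F72: weight < 23 AND qty >= 206 → 26
bin=F76: ELSE → 17
bin=F84: weight < 23 AND qty >= 206 → 27
bin=F88: ELSE → 16
bin=F94: ELSE → 17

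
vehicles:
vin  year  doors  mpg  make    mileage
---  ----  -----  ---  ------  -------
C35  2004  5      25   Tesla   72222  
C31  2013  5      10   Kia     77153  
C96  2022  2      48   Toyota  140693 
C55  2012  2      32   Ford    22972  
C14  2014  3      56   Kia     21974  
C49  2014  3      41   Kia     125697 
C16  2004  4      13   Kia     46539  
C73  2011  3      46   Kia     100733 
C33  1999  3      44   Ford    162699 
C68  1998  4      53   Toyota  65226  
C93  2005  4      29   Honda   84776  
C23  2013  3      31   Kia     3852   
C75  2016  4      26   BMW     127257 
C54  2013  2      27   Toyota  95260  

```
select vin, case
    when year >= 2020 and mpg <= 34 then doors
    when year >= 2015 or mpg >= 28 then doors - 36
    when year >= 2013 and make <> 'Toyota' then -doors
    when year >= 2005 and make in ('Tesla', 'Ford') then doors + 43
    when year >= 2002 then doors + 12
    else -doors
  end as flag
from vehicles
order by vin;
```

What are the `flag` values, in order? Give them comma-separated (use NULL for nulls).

vin=C14: year >= 2015 or mpg >= 28 → -33
vin=C16: year >= 2002 → 16
vin=C23: year >= 2015 or mpg >= 28 → -33
vin=C31: year >= 2013 and make <> 'Toyota' → -5
vin=C33: year >= 2015 or mpg >= 28 → -33
vin=C35: year >= 2002 → 17
vin=C49: year >= 2015 or mpg >= 28 → -33
vin=C54: year >= 2002 → 14
vin=C55: year >= 2015 or mpg >= 28 → -34
vin=C68: year >= 2015 or mpg >= 28 → -32
vin=C73: year >= 2015 or mpg >= 28 → -33
vin=C75: year >= 2015 or mpg >= 28 → -32
vin=C93: year >= 2015 or mpg >= 28 → -32
vin=C96: year >= 2015 or mpg >= 28 → -34

-33, 16, -33, -5, -33, 17, -33, 14, -34, -32, -33, -32, -32, -34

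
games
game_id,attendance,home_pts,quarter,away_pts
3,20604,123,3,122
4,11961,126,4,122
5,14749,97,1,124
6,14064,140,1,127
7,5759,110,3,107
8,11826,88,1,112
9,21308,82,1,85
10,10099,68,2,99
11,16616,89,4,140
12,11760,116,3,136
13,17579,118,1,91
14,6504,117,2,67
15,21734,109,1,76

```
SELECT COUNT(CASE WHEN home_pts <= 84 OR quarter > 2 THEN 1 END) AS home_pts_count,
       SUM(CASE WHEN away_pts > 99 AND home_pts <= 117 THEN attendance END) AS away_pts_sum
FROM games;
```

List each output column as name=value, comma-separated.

home_pts_count=7, away_pts_sum=60710

[home_pts_count: home_pts <= 84 OR quarter > 2]
game_id=3: ✓ → 1
game_id=4: ✓ → 1
game_id=5: ✗
game_id=6: ✗
game_id=7: ✓ → 1
game_id=8: ✗
game_id=9: ✓ → 1
game_id=10: ✓ → 1
game_id=11: ✓ → 1
game_id=12: ✓ → 1
game_id=13: ✗
game_id=14: ✗
game_id=15: ✗
home_pts_count = COUNT(1, 1, 1, 1, 1, 1, 1) = 7
—
[away_pts_sum: away_pts > 99 AND home_pts <= 117]
game_id=3: ✗
game_id=4: ✗
game_id=5: ✓ → 14749
game_id=6: ✗
game_id=7: ✓ → 5759
game_id=8: ✓ → 11826
game_id=9: ✗
game_id=10: ✗
game_id=11: ✓ → 16616
game_id=12: ✓ → 11760
game_id=13: ✗
game_id=14: ✗
game_id=15: ✗
away_pts_sum = 14749 + 5759 + 11826 + 16616 + 11760 = 60710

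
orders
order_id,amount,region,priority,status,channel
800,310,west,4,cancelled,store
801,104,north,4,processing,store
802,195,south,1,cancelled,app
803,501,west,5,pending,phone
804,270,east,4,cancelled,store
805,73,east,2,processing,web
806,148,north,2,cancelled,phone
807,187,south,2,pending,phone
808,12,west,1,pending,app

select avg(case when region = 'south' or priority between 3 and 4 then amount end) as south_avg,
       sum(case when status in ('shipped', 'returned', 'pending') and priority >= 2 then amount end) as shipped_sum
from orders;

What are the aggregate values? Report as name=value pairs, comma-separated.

south_avg=213.2, shipped_sum=688

[south_avg: region = 'south' or priority between 3 and 4]
order_id=800: ✓ → 310
order_id=801: ✓ → 104
order_id=802: ✓ → 195
order_id=803: ✗
order_id=804: ✓ → 270
order_id=805: ✗
order_id=806: ✗
order_id=807: ✓ → 187
order_id=808: ✗
south_avg = (310 + 104 + 195 + 270 + 187) / 5 = 213.2
—
[shipped_sum: status in ('shipped', 'returned', 'pending') and priority >= 2]
order_id=800: ✗
order_id=801: ✗
order_id=802: ✗
order_id=803: ✓ → 501
order_id=804: ✗
order_id=805: ✗
order_id=806: ✗
order_id=807: ✓ → 187
order_id=808: ✗
shipped_sum = 501 + 187 = 688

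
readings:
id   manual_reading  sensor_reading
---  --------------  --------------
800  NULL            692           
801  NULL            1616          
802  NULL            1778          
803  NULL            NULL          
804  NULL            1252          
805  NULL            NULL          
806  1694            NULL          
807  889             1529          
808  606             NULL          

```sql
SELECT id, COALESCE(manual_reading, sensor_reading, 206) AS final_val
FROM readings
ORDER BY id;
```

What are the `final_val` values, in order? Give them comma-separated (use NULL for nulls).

id=800: manual_reading=NULL, sensor_reading=692 → 692
id=801: manual_reading=NULL, sensor_reading=1616 → 1616
id=802: manual_reading=NULL, sensor_reading=1778 → 1778
id=803: manual_reading=NULL, sensor_reading=NULL, → literal 206 → 206
id=804: manual_reading=NULL, sensor_reading=1252 → 1252
id=805: manual_reading=NULL, sensor_reading=NULL, → literal 206 → 206
id=806: manual_reading=1694 → 1694
id=807: manual_reading=889 → 889
id=808: manual_reading=606 → 606

692, 1616, 1778, 206, 1252, 206, 1694, 889, 606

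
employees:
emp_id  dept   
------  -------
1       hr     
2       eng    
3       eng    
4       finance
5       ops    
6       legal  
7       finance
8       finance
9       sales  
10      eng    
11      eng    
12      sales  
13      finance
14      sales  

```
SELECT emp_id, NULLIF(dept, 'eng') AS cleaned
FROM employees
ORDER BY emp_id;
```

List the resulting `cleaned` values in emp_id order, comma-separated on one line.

hr, NULL, NULL, finance, ops, legal, finance, finance, sales, NULL, NULL, sales, finance, sales

emp_id=1: dept=hr vs eng: differ → hr
emp_id=2: dept=eng vs eng: equal → NULL
emp_id=3: dept=eng vs eng: equal → NULL
emp_id=4: dept=finance vs eng: differ → finance
emp_id=5: dept=ops vs eng: differ → ops
emp_id=6: dept=legal vs eng: differ → legal
emp_id=7: dept=finance vs eng: differ → finance
emp_id=8: dept=finance vs eng: differ → finance
emp_id=9: dept=sales vs eng: differ → sales
emp_id=10: dept=eng vs eng: equal → NULL
emp_id=11: dept=eng vs eng: equal → NULL
emp_id=12: dept=sales vs eng: differ → sales
emp_id=13: dept=finance vs eng: differ → finance
emp_id=14: dept=sales vs eng: differ → sales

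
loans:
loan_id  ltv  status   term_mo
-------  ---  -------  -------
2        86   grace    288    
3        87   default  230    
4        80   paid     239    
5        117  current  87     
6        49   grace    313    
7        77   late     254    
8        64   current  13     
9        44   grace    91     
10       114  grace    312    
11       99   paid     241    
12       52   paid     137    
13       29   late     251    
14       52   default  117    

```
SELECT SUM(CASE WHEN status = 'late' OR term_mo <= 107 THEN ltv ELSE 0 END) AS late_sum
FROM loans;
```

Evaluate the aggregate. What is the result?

331

loan_id=2: ✗
loan_id=3: ✗
loan_id=4: ✗
loan_id=5: ✓ → 117
loan_id=6: ✗
loan_id=7: ✓ → 77
loan_id=8: ✓ → 64
loan_id=9: ✓ → 44
loan_id=10: ✗
loan_id=11: ✗
loan_id=12: ✗
loan_id=13: ✓ → 29
loan_id=14: ✗
late_sum = 117 + 77 + 64 + 44 + 29 = 331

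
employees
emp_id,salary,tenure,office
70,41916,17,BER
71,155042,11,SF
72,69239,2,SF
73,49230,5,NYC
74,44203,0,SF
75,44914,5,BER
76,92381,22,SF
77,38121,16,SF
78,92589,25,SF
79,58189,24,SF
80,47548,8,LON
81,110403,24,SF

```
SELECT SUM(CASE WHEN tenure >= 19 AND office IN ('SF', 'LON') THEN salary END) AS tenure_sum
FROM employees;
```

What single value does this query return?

emp_id=70: ✗
emp_id=71: ✗
emp_id=72: ✗
emp_id=73: ✗
emp_id=74: ✗
emp_id=75: ✗
emp_id=76: ✓ → 92381
emp_id=77: ✗
emp_id=78: ✓ → 92589
emp_id=79: ✓ → 58189
emp_id=80: ✗
emp_id=81: ✓ → 110403
tenure_sum = 92381 + 92589 + 58189 + 110403 = 353562

353562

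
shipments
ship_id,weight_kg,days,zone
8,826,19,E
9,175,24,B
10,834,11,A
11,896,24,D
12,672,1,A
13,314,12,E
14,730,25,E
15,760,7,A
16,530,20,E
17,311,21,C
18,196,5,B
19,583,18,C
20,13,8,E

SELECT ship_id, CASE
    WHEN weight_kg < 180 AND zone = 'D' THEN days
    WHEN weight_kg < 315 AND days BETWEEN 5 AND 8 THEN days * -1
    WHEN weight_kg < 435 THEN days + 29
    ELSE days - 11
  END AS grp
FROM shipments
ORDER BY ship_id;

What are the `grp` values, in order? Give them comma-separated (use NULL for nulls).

8, 53, 0, 13, -10, 41, 14, -4, 9, 50, -5, 7, -8

ship_id=8: ELSE → 8
ship_id=9: weight_kg < 435 → 53
ship_id=10: ELSE → 0
ship_id=11: ELSE → 13
ship_id=12: ELSE → -10
ship_id=13: weight_kg < 435 → 41
ship_id=14: ELSE → 14
ship_id=15: ELSE → -4
ship_id=16: ELSE → 9
ship_id=17: weight_kg < 435 → 50
ship_id=18: weight_kg < 315 AND days BETWEEN 5 AND 8 → -5
ship_id=19: ELSE → 7
ship_id=20: weight_kg < 315 AND days BETWEEN 5 AND 8 → -8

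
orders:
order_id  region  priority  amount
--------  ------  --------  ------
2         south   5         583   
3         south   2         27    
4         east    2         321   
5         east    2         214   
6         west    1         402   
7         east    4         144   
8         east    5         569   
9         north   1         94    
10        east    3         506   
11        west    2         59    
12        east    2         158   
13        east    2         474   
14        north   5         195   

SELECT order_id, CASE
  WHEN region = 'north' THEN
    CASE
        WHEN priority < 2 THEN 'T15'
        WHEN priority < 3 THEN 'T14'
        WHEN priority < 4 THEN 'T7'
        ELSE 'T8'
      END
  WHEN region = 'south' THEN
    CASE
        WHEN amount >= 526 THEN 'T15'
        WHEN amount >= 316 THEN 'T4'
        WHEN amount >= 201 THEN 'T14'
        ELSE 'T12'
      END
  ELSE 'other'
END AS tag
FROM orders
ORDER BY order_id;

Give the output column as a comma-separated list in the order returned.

order_id=2: region='south' → inner[amount >= 526] → T15
order_id=3: region='south' → inner[ELSE] → T12
order_id=4: region='east' → outer ELSE → other
order_id=5: region='east' → outer ELSE → other
order_id=6: region='west' → outer ELSE → other
order_id=7: region='east' → outer ELSE → other
order_id=8: region='east' → outer ELSE → other
order_id=9: region='north' → inner[priority < 2] → T15
order_id=10: region='east' → outer ELSE → other
order_id=11: region='west' → outer ELSE → other
order_id=12: region='east' → outer ELSE → other
order_id=13: region='east' → outer ELSE → other
order_id=14: region='north' → inner[ELSE] → T8

T15, T12, other, other, other, other, other, T15, other, other, other, other, T8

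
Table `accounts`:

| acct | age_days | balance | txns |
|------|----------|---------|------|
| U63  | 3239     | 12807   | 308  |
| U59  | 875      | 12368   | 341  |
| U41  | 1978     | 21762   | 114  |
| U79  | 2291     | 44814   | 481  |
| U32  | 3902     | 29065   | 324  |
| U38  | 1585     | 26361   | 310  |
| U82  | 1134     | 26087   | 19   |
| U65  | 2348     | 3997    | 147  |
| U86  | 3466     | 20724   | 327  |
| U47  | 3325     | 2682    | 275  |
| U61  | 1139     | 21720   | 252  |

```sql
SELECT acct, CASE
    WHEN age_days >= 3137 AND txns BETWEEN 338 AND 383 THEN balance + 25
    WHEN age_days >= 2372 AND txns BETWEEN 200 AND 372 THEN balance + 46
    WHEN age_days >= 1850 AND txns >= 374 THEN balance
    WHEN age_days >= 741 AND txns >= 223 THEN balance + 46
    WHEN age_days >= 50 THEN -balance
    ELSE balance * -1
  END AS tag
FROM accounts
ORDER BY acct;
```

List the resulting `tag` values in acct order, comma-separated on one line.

acct=U32: age_days >= 2372 AND txns BETWEEN 200 AND 372 → 29111
acct=U38: age_days >= 741 AND txns >= 223 → 26407
acct=U41: age_days >= 50 → -21762
acct=U47: age_days >= 2372 AND txns BETWEEN 200 AND 372 → 2728
acct=U59: age_days >= 741 AND txns >= 223 → 12414
acct=U61: age_days >= 741 AND txns >= 223 → 21766
acct=U63: age_days >= 2372 AND txns BETWEEN 200 AND 372 → 12853
acct=U65: age_days >= 50 → -3997
acct=U79: age_days >= 1850 AND txns >= 374 → 44814
acct=U82: age_days >= 50 → -26087
acct=U86: age_days >= 2372 AND txns BETWEEN 200 AND 372 → 20770

29111, 26407, -21762, 2728, 12414, 21766, 12853, -3997, 44814, -26087, 20770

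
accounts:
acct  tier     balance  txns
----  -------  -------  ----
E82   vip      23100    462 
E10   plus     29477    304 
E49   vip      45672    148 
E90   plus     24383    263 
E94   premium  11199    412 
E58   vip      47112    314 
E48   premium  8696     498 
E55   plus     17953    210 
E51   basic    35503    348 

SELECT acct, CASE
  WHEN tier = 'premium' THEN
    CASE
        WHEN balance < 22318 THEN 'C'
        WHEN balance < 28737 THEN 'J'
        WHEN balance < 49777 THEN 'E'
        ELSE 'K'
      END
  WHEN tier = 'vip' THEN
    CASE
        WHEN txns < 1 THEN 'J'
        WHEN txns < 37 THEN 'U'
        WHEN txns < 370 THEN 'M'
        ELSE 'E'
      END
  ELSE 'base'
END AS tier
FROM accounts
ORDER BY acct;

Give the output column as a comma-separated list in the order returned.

base, C, M, base, base, M, E, base, C

acct=E10: tier='plus' → outer ELSE → base
acct=E48: tier='premium' → inner[balance < 22318] → C
acct=E49: tier='vip' → inner[txns < 370] → M
acct=E51: tier='basic' → outer ELSE → base
acct=E55: tier='plus' → outer ELSE → base
acct=E58: tier='vip' → inner[txns < 370] → M
acct=E82: tier='vip' → inner[ELSE] → E
acct=E90: tier='plus' → outer ELSE → base
acct=E94: tier='premium' → inner[balance < 22318] → C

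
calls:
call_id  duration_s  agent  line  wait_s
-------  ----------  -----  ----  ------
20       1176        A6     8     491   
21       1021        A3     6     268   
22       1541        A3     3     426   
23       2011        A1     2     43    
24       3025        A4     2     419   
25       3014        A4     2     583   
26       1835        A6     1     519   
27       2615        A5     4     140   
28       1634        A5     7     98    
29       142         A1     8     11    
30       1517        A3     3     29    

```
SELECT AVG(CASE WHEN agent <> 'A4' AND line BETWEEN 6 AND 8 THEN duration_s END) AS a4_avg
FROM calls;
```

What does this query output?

call_id=20: ✓ → 1176
call_id=21: ✓ → 1021
call_id=22: ✗
call_id=23: ✗
call_id=24: ✗
call_id=25: ✗
call_id=26: ✗
call_id=27: ✗
call_id=28: ✓ → 1634
call_id=29: ✓ → 142
call_id=30: ✗
a4_avg = (1176 + 1021 + 1634 + 142) / 4 = 993.25

993.25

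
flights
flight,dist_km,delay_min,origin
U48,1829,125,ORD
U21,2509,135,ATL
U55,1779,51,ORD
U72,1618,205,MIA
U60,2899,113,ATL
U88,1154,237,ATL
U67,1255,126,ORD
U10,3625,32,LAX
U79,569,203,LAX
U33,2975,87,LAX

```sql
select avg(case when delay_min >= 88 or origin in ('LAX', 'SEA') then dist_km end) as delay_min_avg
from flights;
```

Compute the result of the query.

flight=U48: ✓ → 1829
flight=U21: ✓ → 2509
flight=U55: ✗
flight=U72: ✓ → 1618
flight=U60: ✓ → 2899
flight=U88: ✓ → 1154
flight=U67: ✓ → 1255
flight=U10: ✓ → 3625
flight=U79: ✓ → 569
flight=U33: ✓ → 2975
delay_min_avg = (1829 + 2509 + 1618 + 2899 + 1154 + 1255 + 3625 + 569 + 2975) / 9 = 2048.1111111111

2048.1111111111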